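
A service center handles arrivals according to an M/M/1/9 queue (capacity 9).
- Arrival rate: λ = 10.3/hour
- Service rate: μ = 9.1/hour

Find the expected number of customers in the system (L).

ρ = λ/μ = 10.3/9.1 = 1.13187
P₀ = (1-ρ)/(1-ρ^(K+1)) = (1-1.13187)/(1-1.13187^10) = -0.13187/-2.4512 = 0.05380
P_K = P₀×ρ^K = 0.05380 × 1.13187^9 = 0.05380 × 3.0491 = 0.1640
L = ρ[1 - (K+1)ρ^K + Kρ^(K+1)] / [(1-ρ)(1-ρ^(K+1))]
L = 1.13187 × (1 - 10×3.049081 + 9×3.451163) / ((1 - 1.13187) × (1 - 3.451163)) = 5.4965 customers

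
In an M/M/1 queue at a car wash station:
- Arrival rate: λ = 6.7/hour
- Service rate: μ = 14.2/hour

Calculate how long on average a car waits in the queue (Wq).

First, compute utilization: ρ = λ/μ = 6.7/14.2 = 0.4718
For M/M/1: Wq = λ/(μ(μ-λ))
Wq = 6.7/(14.2 × (14.2-6.7))
Wq = 6.7/(14.2 × 7.50)
Wq = 0.06291 hours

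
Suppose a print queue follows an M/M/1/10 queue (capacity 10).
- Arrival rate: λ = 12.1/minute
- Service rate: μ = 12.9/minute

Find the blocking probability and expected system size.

ρ = λ/μ = 12.1/12.9 = 0.9379845
P₀ = (1-ρ)/(1-ρ^(K+1)) = (1-0.9379845)/(1-0.9379845^11) = 0.06202/0.5055 = 0.1227
P_K = P₀×ρ^K = 0.12268 × 0.9379845^10 = 0.12268 × 0.52718 = 0.06467
Blocking probability P_10 = 0.06467 (6.47%)
L = ρ[1 - (K+1)ρ^K + Kρ^(K+1)] / [(1-ρ)(1-ρ^(K+1))]
L = 0.9379845 × (1 - 11×0.527177 + 10×0.494484) / ((1 - 0.9379845) × (1 - 0.494484)) = 4.3651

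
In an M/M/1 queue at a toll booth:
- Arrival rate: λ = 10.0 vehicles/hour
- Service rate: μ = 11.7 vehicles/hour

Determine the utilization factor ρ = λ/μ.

Server utilization: ρ = λ/μ
ρ = 10.0/11.7 = 0.8547
The server is busy 85.47% of the time.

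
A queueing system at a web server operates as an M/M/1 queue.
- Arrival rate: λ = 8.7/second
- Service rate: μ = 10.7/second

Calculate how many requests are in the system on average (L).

ρ = λ/μ = 8.7/10.7 = 0.8131
For M/M/1: L = λ/(μ-λ)
L = 8.7/(10.7-8.7) = 8.7/2.00
L = 4.3500 requests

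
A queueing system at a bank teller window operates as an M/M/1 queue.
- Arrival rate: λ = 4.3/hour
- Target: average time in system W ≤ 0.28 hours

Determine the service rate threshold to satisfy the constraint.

For M/M/1: W = 1/(μ-λ)
Need W ≤ 0.28, so 1/(μ-λ) ≤ 0.28
μ - λ ≥ 1/0.28 = 3.5714
μ ≥ 4.3 + 3.5714 = 7.8714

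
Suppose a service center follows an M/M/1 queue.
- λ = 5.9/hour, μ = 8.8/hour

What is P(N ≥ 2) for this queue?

ρ = λ/μ = 5.9/8.8 = 0.67045
P(N ≥ n) = ρⁿ
P(N ≥ 2) = 0.67045^2
P(N ≥ 2) = 0.4495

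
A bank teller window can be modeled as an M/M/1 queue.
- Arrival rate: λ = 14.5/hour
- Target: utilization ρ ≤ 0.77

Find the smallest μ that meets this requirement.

ρ = λ/μ, so μ = λ/ρ
μ ≥ 14.5/0.77 = 18.8312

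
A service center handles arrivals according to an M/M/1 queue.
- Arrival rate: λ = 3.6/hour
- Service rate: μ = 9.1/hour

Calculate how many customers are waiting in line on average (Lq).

ρ = λ/μ = 3.6/9.1 = 0.3956
For M/M/1: Lq = λ²/(μ(μ-λ))
Lq = 12.96/(9.1 × 5.50)
Lq = 0.2589 customers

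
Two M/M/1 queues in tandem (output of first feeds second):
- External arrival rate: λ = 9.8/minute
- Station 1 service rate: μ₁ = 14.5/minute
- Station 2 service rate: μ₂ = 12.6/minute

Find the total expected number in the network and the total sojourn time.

By Jackson's theorem, each station behaves as independent M/M/1.
Station 1: ρ₁ = 9.8/14.5 = 0.6759, L₁ = ρ₁/(1-ρ₁) = λ/(μ₁-λ) = 9.8/4.70 = 2.0851
Station 2: ρ₂ = 9.8/12.6 = 0.7778, L₂ = ρ₂/(1-ρ₂) = λ/(μ₂-λ) = 9.8/2.80 = 3.5000
Total: L = L₁ + L₂ = 2.0851 + 3.5000 = 5.5851
W = L/λ = 5.5851/9.8 = 0.5699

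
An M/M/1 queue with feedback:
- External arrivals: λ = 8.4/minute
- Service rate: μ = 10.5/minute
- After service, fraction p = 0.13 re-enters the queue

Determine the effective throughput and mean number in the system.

Effective arrival rate: λ_eff = λ/(1-p) = 8.4/(1-0.13) = 8.4/0.87 = 9.655172
ρ = λ_eff/μ = 9.655172/10.5 = 0.9195402
L = ρ/(1-ρ) = 0.9195402/(1-0.9195402) = 11.4286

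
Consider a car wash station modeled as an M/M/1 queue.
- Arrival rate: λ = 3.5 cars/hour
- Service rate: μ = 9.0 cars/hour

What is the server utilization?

Server utilization: ρ = λ/μ
ρ = 3.5/9.0 = 0.3889
The server is busy 38.89% of the time.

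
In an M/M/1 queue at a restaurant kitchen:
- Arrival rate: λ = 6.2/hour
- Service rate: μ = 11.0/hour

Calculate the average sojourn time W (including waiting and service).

First, compute utilization: ρ = λ/μ = 6.2/11.0 = 0.5636
For M/M/1: W = 1/(μ-λ)
W = 1/(11.0-6.2) = 1/4.80
W = 0.2083 hours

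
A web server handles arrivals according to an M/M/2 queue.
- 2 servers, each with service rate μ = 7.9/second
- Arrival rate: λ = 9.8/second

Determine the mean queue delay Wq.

Traffic intensity: ρ = λ/(cμ) = 9.8/(2×7.9) = 0.6203
Since ρ = 0.6203 < 1, system is stable.
Offered load a = λ/μ = cρ = 9.8/7.9 = 1.2405
P₀ = [ Σₙ₌₀^1 aⁿ/n! + a^2/(2!(1-ρ)) ]⁻¹
Σ = a^0/0! + a^1/1! = 1.0000 + 1.2405 = 2.2405
a^2/(2!(1-ρ)) = 1.5389/(2 × 0.37975) = 2.0262
P₀ = 1/(2.2405 + 2.0262) = 0.2344
Lq = P₀·a^2·ρ / (2!(1-ρ)²) = 0.234375 × 1.53886 × 0.620253 / (2 × 0.144208) = 0.7756
Wq = Lq/λ = 0.77564/9.8 = 0.07915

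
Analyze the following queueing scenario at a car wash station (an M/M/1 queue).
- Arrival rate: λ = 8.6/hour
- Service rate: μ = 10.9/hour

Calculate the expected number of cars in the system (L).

ρ = λ/μ = 8.6/10.9 = 0.7890
For M/M/1: L = λ/(μ-λ)
L = 8.6/(10.9-8.6) = 8.6/2.30
L = 3.7391 cars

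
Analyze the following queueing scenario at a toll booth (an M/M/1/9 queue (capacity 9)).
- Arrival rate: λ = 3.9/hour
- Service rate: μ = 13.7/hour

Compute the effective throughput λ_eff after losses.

ρ = λ/μ = 3.9/13.7 = 0.28467
P₀ = (1-ρ)/(1-ρ^(K+1)) = (1-0.28467)/(1-0.28467^10) = 0.7153/1.0000 = 0.7153
P_K = P₀×ρ^K = 0.71533 × 0.28467^9 = 0.71533 × 0.000012277 = 0.000008782
λ_eff = λ(1-P_K) = 3.9 × (1 - 0.000008782) = 3.9 × 1.0000 = 3.9000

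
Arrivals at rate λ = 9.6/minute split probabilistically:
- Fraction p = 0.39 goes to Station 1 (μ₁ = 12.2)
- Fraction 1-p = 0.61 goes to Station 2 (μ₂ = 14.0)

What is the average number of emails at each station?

Effective rates: λ₁ = 9.6×0.39 = 3.744, λ₂ = 9.6×0.61 = 5.856
Station 1: ρ₁ = 3.744/12.2 = 0.3069, L₁ = ρ₁/(1-ρ₁) = 0.3069/(1-0.3069) = 0.4428
Station 2: ρ₂ = 5.856/14.0 = 0.4183, L₂ = ρ₂/(1-ρ₂) = 0.4183/(1-0.4183) = 0.7191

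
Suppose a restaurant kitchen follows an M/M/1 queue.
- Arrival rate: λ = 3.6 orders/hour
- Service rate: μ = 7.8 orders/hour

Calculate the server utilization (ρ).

Server utilization: ρ = λ/μ
ρ = 3.6/7.8 = 0.4615
The server is busy 46.15% of the time.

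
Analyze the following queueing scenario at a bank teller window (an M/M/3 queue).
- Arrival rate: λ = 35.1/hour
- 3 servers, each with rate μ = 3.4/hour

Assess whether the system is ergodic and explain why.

Stability requires ρ = λ/(cμ) < 1
ρ = 35.1/(3 × 3.4) = 35.1/10.20 = 3.4412
Since 3.4412 ≥ 1, the system is UNSTABLE.
Need c > λ/μ = 35.1/3.4 = 10.32.
Minimum servers needed: c = 11.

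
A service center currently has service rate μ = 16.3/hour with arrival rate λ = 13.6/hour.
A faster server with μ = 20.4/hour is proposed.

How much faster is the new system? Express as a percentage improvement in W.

System 1: ρ₁ = 13.6/16.3 = 0.8344, W₁ = 1/(16.3-13.6) = 0.3704
System 2: ρ₂ = 13.6/20.4 = 0.6667, W₂ = 1/(20.4-13.6) = 0.1471
Improvement: (W₁-W₂)/W₁ = (0.3704-0.1471)/0.3704 = 60.29%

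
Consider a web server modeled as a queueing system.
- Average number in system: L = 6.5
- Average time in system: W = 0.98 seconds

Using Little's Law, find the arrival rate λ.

Little's Law: L = λW, so λ = L/W
λ = 6.5/0.98 = 6.6327 requests/second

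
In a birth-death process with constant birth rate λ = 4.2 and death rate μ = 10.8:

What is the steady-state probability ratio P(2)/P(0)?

For constant rates: P(n)/P(0) = (λ/μ)^n
P(2)/P(0) = (4.2/10.8)^2 = 0.3889^2 = 0.1512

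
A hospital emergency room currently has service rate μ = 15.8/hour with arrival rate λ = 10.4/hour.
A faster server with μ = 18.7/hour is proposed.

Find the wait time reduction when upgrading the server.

System 1: ρ₁ = 10.4/15.8 = 0.6582, W₁ = 1/(15.8-10.4) = 0.1852
System 2: ρ₂ = 10.4/18.7 = 0.5561, W₂ = 1/(18.7-10.4) = 0.1205
Improvement: (W₁-W₂)/W₁ = (0.1852-0.1205)/0.1852 = 34.94%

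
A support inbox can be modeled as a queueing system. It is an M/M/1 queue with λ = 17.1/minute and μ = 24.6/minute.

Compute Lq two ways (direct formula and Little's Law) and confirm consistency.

Method 1 (direct): Lq = λ²/(μ(μ-λ)) = 292.41/(24.6 × 7.50) = 1.5849

Method 2 (Little's Law):
W = 1/(μ-λ) = 1/7.50 = 0.133333
Wq = W - 1/μ = 0.133333 - 0.0406504 = 0.092683
Lq = λWq = 17.1 × 0.092683 = 1.5849 ✔ (matches Method 1)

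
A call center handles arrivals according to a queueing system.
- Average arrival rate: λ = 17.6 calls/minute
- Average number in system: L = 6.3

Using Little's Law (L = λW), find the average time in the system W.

Little's Law: L = λW, so W = L/λ
W = 6.3/17.6 = 0.3580 minutes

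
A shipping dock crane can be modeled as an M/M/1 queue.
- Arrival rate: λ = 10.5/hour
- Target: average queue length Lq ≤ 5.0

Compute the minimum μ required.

For M/M/1: Lq = λ²/(μ(μ-λ))
Need Lq ≤ 5.0, i.e. μ(μ-λ) ≥ λ²/5.0
μ² - 10.5μ - 110.25/5.0 ≥ 0  →  μ² - 10.5μ - 22.0500 ≥ 0
Quadratic formula (positive root): μ = [λ + √(λ² + 4×22.0500)]/2
Discriminant: 110.25 + 4×22.0500 = 198.4500, √198.4500 = 14.0872
μ ≥ (10.5 + 14.0872)/2 = 12.2936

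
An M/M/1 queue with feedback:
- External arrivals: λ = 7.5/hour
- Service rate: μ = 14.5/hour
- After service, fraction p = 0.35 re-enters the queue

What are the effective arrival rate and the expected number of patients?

Effective arrival rate: λ_eff = λ/(1-p) = 7.5/(1-0.35) = 7.5/0.65 = 11.53846
ρ = λ_eff/μ = 11.53846/14.5 = 0.795756
L = ρ/(1-ρ) = 0.795756/(1-0.795756) = 3.8961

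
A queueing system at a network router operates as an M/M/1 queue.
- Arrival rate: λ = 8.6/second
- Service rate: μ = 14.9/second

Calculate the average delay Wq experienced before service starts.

First, compute utilization: ρ = λ/μ = 8.6/14.9 = 0.5772
For M/M/1: Wq = λ/(μ(μ-λ))
Wq = 8.6/(14.9 × (14.9-8.6))
Wq = 8.6/(14.9 × 6.30)
Wq = 0.09162 seconds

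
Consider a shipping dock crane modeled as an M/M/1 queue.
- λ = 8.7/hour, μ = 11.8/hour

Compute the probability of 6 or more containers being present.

ρ = λ/μ = 8.7/11.8 = 0.7373
P(N ≥ n) = ρⁿ
P(N ≥ 6) = 0.7373^6
P(N ≥ 6) = 0.1606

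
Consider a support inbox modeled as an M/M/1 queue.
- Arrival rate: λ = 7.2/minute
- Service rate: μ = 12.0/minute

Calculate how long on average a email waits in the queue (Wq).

First, compute utilization: ρ = λ/μ = 7.2/12.0 = 0.6000
For M/M/1: Wq = λ/(μ(μ-λ))
Wq = 7.2/(12.0 × (12.0-7.2))
Wq = 7.2/(12.0 × 4.80)
Wq = 0.1250 minutes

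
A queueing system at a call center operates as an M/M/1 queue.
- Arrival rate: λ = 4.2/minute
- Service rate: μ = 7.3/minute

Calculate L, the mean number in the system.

ρ = λ/μ = 4.2/7.3 = 0.5753
For M/M/1: L = λ/(μ-λ)
L = 4.2/(7.3-4.2) = 4.2/3.10
L = 1.3548 calls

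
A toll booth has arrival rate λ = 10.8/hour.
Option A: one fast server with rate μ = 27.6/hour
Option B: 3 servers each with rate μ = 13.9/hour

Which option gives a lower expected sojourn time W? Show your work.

Option A: single server μ = 27.6 (M/M/1)
  ρ_A = 10.8/27.6 = 0.3913
  W_A = 1/(μ-λ) = 1/(27.6-10.8) = 1/16.80 = 0.05952

Option B: 3 servers μ = 13.9 (M/M/3)
  ρ_B = λ/(cμ) = 10.8/(3×13.9) = 0.2590
  Offered load a = λ/μ = cρ = 10.8/13.9 = 0.7770
  P₀ = [ Σₙ₌₀^2 aⁿ/n! + a^3/(3!(1-ρ)) ]⁻¹
  Σ = a^0/0! + a^1/1! + a^2/2! = 1.0000 + 0.7770 + 0.3018 = 2.0788
  a^3/(3!(1-ρ)) = 0.4691/(6 × 0.7410) = 0.1055
  P₀ = 1/(2.0788 + 0.1055) = 0.4578
  Lq = P₀·a^3·ρ / (3!(1-ρ)²) = 0.4578 × 0.4691 × 0.2590 / (6 × 0.5491) = 0.01688
  Wq_B = Lq/λ = 0.016881/10.8 = 0.0015631
  W_B = Wq_B + 1/μ = 0.0015631 + 0.071942 = 0.07351

Since W_A = 0.05952 < W_B = 0.07351, Option A (single fast server) has the shorter time in system.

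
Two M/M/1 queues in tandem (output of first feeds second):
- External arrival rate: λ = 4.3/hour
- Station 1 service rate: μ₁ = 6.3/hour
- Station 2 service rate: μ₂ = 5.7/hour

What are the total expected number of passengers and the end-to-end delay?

By Jackson's theorem, each station behaves as independent M/M/1.
Station 1: ρ₁ = 4.3/6.3 = 0.6825, L₁ = ρ₁/(1-ρ₁) = λ/(μ₁-λ) = 4.3/2.00 = 2.1500
Station 2: ρ₂ = 4.3/5.7 = 0.7544, L₂ = ρ₂/(1-ρ₂) = λ/(μ₂-λ) = 4.3/1.40 = 3.0714
Total: L = L₁ + L₂ = 2.1500 + 3.0714 = 5.2214
W = L/λ = 5.2214/4.3 = 1.2143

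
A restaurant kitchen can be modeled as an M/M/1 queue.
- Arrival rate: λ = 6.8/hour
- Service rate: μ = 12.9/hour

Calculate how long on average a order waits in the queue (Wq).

First, compute utilization: ρ = λ/μ = 6.8/12.9 = 0.5271
For M/M/1: Wq = λ/(μ(μ-λ))
Wq = 6.8/(12.9 × (12.9-6.8))
Wq = 6.8/(12.9 × 6.10)
Wq = 0.08642 hours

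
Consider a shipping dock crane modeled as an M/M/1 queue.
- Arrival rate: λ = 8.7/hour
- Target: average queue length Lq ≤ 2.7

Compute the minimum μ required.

For M/M/1: Lq = λ²/(μ(μ-λ))
Need Lq ≤ 2.7, i.e. μ(μ-λ) ≥ λ²/2.7
μ² - 8.7μ - 75.69/2.7 ≥ 0  →  μ² - 8.7μ - 28.03333 ≥ 0
Quadratic formula (positive root): μ = [λ + √(λ² + 4×28.03333)]/2
Discriminant: 75.69 + 4×28.03333 = 187.8233, √187.8233 = 13.7049
μ ≥ (8.7 + 13.7049)/2 = 11.2024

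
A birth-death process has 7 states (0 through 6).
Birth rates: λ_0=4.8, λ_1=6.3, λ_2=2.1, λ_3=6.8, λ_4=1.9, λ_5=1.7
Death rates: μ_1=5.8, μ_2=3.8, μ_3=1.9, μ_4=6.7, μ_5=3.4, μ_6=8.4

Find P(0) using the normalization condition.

Ratios P(n)/P(0) = (λ₀···λₙ₋₁)/(μ₁···μₙ):
P(1)/P(0) = (4.8)/(5.8) = 0.827586
P(2)/P(0) = (4.8×6.3)/(5.8×3.8) = 1.37205
P(3)/P(0) = (4.8×6.3×2.1)/(5.8×3.8×1.9) = 1.51648
P(4)/P(0) = (4.8×6.3×2.1×6.8)/(5.8×3.8×1.9×6.7) = 1.53911
P(5)/P(0) = (4.8×6.3×2.1×6.8×1.9)/(5.8×3.8×1.9×6.7×3.4) = 0.860092
P(6)/P(0) = (4.8×6.3×2.1×6.8×1.9×1.7)/(5.8×3.8×1.9×6.7×3.4×8.4) = 0.174066

Normalization: ∑ P(n) = 1
P(0) × (1.00000 + 0.827586 + 1.37205 + 1.51648 + 1.53911 + 0.860092 + 0.174066) = 1
P(0) × 7.2894 = 1
P(0) = 1/7.2894 = 0.1372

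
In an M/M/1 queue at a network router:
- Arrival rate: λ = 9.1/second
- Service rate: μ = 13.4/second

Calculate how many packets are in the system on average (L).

ρ = λ/μ = 9.1/13.4 = 0.6791
For M/M/1: L = λ/(μ-λ)
L = 9.1/(13.4-9.1) = 9.1/4.30
L = 2.1163 packets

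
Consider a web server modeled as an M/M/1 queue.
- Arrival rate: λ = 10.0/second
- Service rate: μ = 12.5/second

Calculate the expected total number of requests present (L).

ρ = λ/μ = 10.0/12.5 = 0.8000
For M/M/1: L = λ/(μ-λ)
L = 10.0/(12.5-10.0) = 10.0/2.50
L = 4.0000 requests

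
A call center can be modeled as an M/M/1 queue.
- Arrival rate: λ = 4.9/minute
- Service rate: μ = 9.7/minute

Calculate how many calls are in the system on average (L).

ρ = λ/μ = 4.9/9.7 = 0.5052
For M/M/1: L = λ/(μ-λ)
L = 4.9/(9.7-4.9) = 4.9/4.80
L = 1.0208 calls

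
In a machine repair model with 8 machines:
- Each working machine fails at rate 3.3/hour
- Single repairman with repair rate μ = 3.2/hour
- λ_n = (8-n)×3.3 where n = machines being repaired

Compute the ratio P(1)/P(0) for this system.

P(1)/P(0) = ∏_{i=0}^{1-1} λ_i/μ_{i+1}
= (8-0)×3.3/3.2
= 8.2500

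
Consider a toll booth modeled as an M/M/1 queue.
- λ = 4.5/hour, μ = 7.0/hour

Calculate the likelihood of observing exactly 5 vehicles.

ρ = λ/μ = 4.5/7.0 = 0.64286
P(n) = (1-ρ)ρⁿ
P(5) = (1-0.64286) × 0.64286^5
P(5) = 0.3571 × 0.1098
P(5) = 0.03921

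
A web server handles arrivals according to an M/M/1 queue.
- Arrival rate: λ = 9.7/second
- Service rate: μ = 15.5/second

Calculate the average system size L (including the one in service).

ρ = λ/μ = 9.7/15.5 = 0.6258
For M/M/1: L = λ/(μ-λ)
L = 9.7/(15.5-9.7) = 9.7/5.80
L = 1.6724 requests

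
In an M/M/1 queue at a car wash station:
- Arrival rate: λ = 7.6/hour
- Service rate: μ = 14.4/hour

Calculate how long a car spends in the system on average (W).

First, compute utilization: ρ = λ/μ = 7.6/14.4 = 0.5278
For M/M/1: W = 1/(μ-λ)
W = 1/(14.4-7.6) = 1/6.80
W = 0.1471 hours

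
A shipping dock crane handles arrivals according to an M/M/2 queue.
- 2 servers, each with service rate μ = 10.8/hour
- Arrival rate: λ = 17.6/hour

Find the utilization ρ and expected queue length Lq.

Traffic intensity: ρ = λ/(cμ) = 17.6/(2×10.8) = 0.8148
Since ρ = 0.8148 < 1, system is stable.
Offered load a = λ/μ = cρ = 17.6/10.8 = 1.6296
P₀ = [ Σₙ₌₀^1 aⁿ/n! + a^2/(2!(1-ρ)) ]⁻¹
Σ = a^0/0! + a^1/1! = 1.0000 + 1.6296 = 2.6296
a^2/(2!(1-ρ)) = 2.65569/(2 × 0.185185) = 7.1704
P₀ = 1/(2.6296 + 7.1704) = 0.1020
Lq = P₀·a^2·ρ / (2!(1-ρ)²) = 0.10204 × 2.6557 × 0.81481 / (2 × 0.034294) = 3.2193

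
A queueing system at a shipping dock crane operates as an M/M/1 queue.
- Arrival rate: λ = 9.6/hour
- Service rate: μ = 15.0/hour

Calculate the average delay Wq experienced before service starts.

First, compute utilization: ρ = λ/μ = 9.6/15.0 = 0.6400
For M/M/1: Wq = λ/(μ(μ-λ))
Wq = 9.6/(15.0 × (15.0-9.6))
Wq = 9.6/(15.0 × 5.40)
Wq = 0.1185 hours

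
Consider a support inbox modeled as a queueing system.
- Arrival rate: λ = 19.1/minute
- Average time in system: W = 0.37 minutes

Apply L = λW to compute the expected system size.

Little's Law: L = λW
L = 19.1 × 0.37 = 7.0670 emails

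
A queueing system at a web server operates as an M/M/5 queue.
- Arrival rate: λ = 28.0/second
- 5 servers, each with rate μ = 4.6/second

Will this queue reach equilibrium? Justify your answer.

Stability requires ρ = λ/(cμ) < 1
ρ = 28.0/(5 × 4.6) = 28.0/23.00 = 1.2174
Since 1.2174 ≥ 1, the system is UNSTABLE.
Need c > λ/μ = 28.0/4.6 = 6.09.
Minimum servers needed: c = 7.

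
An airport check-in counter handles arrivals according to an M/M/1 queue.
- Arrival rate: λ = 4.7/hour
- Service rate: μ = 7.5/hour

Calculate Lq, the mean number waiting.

ρ = λ/μ = 4.7/7.5 = 0.6267
For M/M/1: Lq = λ²/(μ(μ-λ))
Lq = 22.09/(7.5 × 2.80)
Lq = 1.0519 passengers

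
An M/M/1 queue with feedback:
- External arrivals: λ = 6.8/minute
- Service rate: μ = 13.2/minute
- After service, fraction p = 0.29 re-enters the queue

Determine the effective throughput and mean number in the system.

Effective arrival rate: λ_eff = λ/(1-p) = 6.8/(1-0.29) = 6.8/0.71 = 9.5775
ρ = λ_eff/μ = 9.5775/13.2 = 0.72557
L = ρ/(1-ρ) = 0.72557/(1-0.72557) = 2.6439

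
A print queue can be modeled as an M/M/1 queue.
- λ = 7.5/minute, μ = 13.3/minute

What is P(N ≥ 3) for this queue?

ρ = λ/μ = 7.5/13.3 = 0.5639
P(N ≥ n) = ρⁿ
P(N ≥ 3) = 0.5639^3
P(N ≥ 3) = 0.1793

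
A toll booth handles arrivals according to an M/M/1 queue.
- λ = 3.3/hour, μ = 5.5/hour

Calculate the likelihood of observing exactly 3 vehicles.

ρ = λ/μ = 3.3/5.5 = 0.6000
P(n) = (1-ρ)ρⁿ
P(3) = (1-0.6000) × 0.6000^3
P(3) = 0.4000 × 0.2160
P(3) = 0.08640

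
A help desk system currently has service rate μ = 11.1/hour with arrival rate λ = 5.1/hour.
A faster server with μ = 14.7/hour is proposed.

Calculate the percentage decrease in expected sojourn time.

System 1: ρ₁ = 5.1/11.1 = 0.4595, W₁ = 1/(11.1-5.1) = 0.16667
System 2: ρ₂ = 5.1/14.7 = 0.3469, W₂ = 1/(14.7-5.1) = 0.10417
Improvement: (W₁-W₂)/W₁ = (0.16667-0.10417)/0.16667 = 37.50%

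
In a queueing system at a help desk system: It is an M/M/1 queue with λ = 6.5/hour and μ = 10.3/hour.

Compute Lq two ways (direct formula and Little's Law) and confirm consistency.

Method 1 (direct): Lq = λ²/(μ(μ-λ)) = 42.25/(10.3 × 3.80) = 1.0795

Method 2 (Little's Law):
W = 1/(μ-λ) = 1/3.80 = 0.26316
Wq = W - 1/μ = 0.26316 - 0.097087 = 0.16607
Lq = λWq = 6.5 × 0.16607 = 1.0795 ✔ (matches Method 1)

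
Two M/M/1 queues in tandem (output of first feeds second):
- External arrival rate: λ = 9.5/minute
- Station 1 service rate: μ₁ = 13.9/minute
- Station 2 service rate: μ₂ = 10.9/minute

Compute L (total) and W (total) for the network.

By Jackson's theorem, each station behaves as independent M/M/1.
Station 1: ρ₁ = 9.5/13.9 = 0.6835, L₁ = ρ₁/(1-ρ₁) = λ/(μ₁-λ) = 9.5/4.40 = 2.1591
Station 2: ρ₂ = 9.5/10.9 = 0.8716, L₂ = ρ₂/(1-ρ₂) = λ/(μ₂-λ) = 9.5/1.40 = 6.7857
Total: L = L₁ + L₂ = 2.1591 + 6.7857 = 8.9448
W = L/λ = 8.9448/9.5 = 0.9416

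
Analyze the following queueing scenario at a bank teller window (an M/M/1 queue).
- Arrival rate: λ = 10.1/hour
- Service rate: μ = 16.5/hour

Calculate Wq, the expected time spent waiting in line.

First, compute utilization: ρ = λ/μ = 10.1/16.5 = 0.6121
For M/M/1: Wq = λ/(μ(μ-λ))
Wq = 10.1/(16.5 × (16.5-10.1))
Wq = 10.1/(16.5 × 6.40)
Wq = 0.09564 hours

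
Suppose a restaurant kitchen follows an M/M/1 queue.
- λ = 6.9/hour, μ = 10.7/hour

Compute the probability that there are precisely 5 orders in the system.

ρ = λ/μ = 6.9/10.7 = 0.64486
P(n) = (1-ρ)ρⁿ
P(5) = (1-0.64486) × 0.64486^5
P(5) = 0.35514 × 0.11151
P(5) = 0.03960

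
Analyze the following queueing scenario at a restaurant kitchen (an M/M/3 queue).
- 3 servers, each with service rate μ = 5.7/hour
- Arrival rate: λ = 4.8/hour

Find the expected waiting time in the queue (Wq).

Traffic intensity: ρ = λ/(cμ) = 4.8/(3×5.7) = 0.2807
Since ρ = 0.2807 < 1, system is stable.
Offered load a = λ/μ = cρ = 4.8/5.7 = 0.8421
P₀ = [ Σₙ₌₀^2 aⁿ/n! + a^3/(3!(1-ρ)) ]⁻¹
Σ = a^0/0! + a^1/1! + a^2/2! = 1.0000 + 0.8421 + 0.3546 = 2.1967
a^3/(3!(1-ρ)) = 0.5972/(6 × 0.7193) = 0.1384
P₀ = 1/(2.1967 + 0.13837) = 0.4283
Lq = P₀·a^3·ρ / (3!(1-ρ)²) = 0.42826 × 0.59717 × 0.28070 / (6 × 0.51739) = 0.02312
Wq = Lq/λ = 0.023125/4.8 = 0.004818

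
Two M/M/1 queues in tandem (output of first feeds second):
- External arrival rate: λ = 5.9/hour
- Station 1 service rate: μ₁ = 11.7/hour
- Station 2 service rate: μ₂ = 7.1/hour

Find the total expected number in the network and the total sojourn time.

By Jackson's theorem, each station behaves as independent M/M/1.
Station 1: ρ₁ = 5.9/11.7 = 0.5043, L₁ = ρ₁/(1-ρ₁) = λ/(μ₁-λ) = 5.9/5.80 = 1.0172
Station 2: ρ₂ = 5.9/7.1 = 0.8310, L₂ = ρ₂/(1-ρ₂) = λ/(μ₂-λ) = 5.9/1.20 = 4.9167
Total: L = L₁ + L₂ = 1.0172 + 4.9167 = 5.9339
W = L/λ = 5.9339/5.9 = 1.0057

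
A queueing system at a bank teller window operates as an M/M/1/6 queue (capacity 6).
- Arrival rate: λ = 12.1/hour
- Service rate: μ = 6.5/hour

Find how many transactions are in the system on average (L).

ρ = λ/μ = 12.1/6.5 = 1.8615
P₀ = (1-ρ)/(1-ρ^(K+1)) = (1-1.8615)/(1-1.8615^7) = -0.8615/-76.4535 = 0.01127
P_K = P₀×ρ^K = 0.01127 × 1.8615^6 = 0.01127 × 41.6081 = 0.4689
L = ρ[1 - (K+1)ρ^K + Kρ^(K+1)] / [(1-ρ)(1-ρ^(K+1))]
L = 1.8615 × (1 - 7×41.6081 + 6×77.4535) / ((1 - 1.8615) × (1 - 77.4535)) = 4.9308 transactions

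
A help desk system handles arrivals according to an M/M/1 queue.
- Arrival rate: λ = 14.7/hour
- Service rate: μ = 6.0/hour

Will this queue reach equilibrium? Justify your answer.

Stability requires ρ = λ/(cμ) < 1
ρ = 14.7/(1 × 6.0) = 14.7/6.00 = 2.4500
Since 2.4500 ≥ 1, the system is UNSTABLE.
Queue grows without bound. Need μ > λ = 14.7.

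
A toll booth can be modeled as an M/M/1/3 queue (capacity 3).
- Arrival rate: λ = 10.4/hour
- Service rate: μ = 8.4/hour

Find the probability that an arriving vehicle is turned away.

ρ = λ/μ = 10.4/8.4 = 1.2381
P₀ = (1-ρ)/(1-ρ^(K+1)) = (1-1.2381)/(1-1.2381^4) = -0.2381/-1.3498 = 0.1764
P_K = P₀×ρ^K = 0.1764 × 1.2381^3 = 0.1764 × 1.8979 = 0.3348
Blocking probability = 33.48%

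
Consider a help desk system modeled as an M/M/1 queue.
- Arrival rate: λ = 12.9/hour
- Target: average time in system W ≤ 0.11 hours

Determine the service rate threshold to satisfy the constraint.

For M/M/1: W = 1/(μ-λ)
Need W ≤ 0.11, so 1/(μ-λ) ≤ 0.11
μ - λ ≥ 1/0.11 = 9.0909
μ ≥ 12.9 + 9.0909 = 21.9909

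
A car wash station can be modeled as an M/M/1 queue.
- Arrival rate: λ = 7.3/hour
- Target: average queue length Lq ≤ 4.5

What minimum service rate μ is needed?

For M/M/1: Lq = λ²/(μ(μ-λ))
Need Lq ≤ 4.5, i.e. μ(μ-λ) ≥ λ²/4.5
μ² - 7.3μ - 53.29/4.5 ≥ 0  →  μ² - 7.3μ - 11.84222 ≥ 0
Quadratic formula (positive root): μ = [λ + √(λ² + 4×11.84222)]/2
Discriminant: 53.29 + 4×11.84222 = 100.6589, √100.6589 = 10.0329
μ ≥ (7.3 + 10.0329)/2 = 8.6664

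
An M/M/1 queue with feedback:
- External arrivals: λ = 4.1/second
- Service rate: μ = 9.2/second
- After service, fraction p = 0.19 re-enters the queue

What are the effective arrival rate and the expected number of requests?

Effective arrival rate: λ_eff = λ/(1-p) = 4.1/(1-0.19) = 4.1/0.81 = 5.0617
ρ = λ_eff/μ = 5.0617/9.2 = 0.5502
L = ρ/(1-ρ) = 0.5502/(1-0.5502) = 1.2232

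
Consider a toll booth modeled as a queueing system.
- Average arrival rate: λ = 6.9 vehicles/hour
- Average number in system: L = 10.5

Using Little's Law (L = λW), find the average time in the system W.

Little's Law: L = λW, so W = L/λ
W = 10.5/6.9 = 1.5217 hours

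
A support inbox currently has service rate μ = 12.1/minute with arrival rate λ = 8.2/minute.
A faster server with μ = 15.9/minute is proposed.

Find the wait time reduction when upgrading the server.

System 1: ρ₁ = 8.2/12.1 = 0.6777, W₁ = 1/(12.1-8.2) = 0.25641
System 2: ρ₂ = 8.2/15.9 = 0.5157, W₂ = 1/(15.9-8.2) = 0.12987
Improvement: (W₁-W₂)/W₁ = (0.25641-0.12987)/0.25641 = 49.35%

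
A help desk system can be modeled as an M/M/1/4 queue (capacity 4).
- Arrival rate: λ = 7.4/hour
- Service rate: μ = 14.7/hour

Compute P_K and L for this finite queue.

ρ = λ/μ = 7.4/14.7 = 0.5034
P₀ = (1-ρ)/(1-ρ^(K+1)) = (1-0.5034)/(1-0.5034^5) = 0.4966/0.9677 = 0.5132
P_K = P₀×ρ^K = 0.5132 × 0.5034^4 = 0.5132 × 0.06422 = 0.03296
Blocking probability P_4 = 0.03296 (3.30%)
L = ρ[1 - (K+1)ρ^K + Kρ^(K+1)] / [(1-ρ)(1-ρ^(K+1))]
L = 0.5034 × (1 - 5×0.06422 + 4×0.03233) / ((1 - 0.5034) × (1 - 0.03233)) = 0.8467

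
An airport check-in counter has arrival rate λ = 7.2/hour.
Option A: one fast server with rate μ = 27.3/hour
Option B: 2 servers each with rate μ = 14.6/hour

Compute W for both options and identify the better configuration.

Option A: single server μ = 27.3 (M/M/1)
  ρ_A = 7.2/27.3 = 0.2637
  W_A = 1/(μ-λ) = 1/(27.3-7.2) = 1/20.10 = 0.04975

Option B: 2 servers μ = 14.6 (M/M/2)
  ρ_B = λ/(cμ) = 7.2/(2×14.6) = 0.2466
  Offered load a = λ/μ = cρ = 7.2/14.6 = 0.4932
  P₀ = [ Σₙ₌₀^1 aⁿ/n! + a^2/(2!(1-ρ)) ]⁻¹
  Σ = a^0/0! + a^1/1! = 1.0000 + 0.4932 = 1.4932
  a^2/(2!(1-ρ)) = 0.2432/(2 × 0.7534) = 0.1614
  P₀ = 1/(1.4932 + 0.1614) = 0.6044
  Lq = P₀·a^2·ρ / (2!(1-ρ)²) = 0.604396 × 0.243198 × 0.246575 / (2 × 0.567649) = 0.03192
  Wq_B = Lq/λ = 0.031924/7.2 = 0.0044339
  W_B = Wq_B + 1/μ = 0.0044339 + 0.068493 = 0.07293

Since W_A = 0.04975 < W_B = 0.07293, Option A (single fast server) has the shorter time in system.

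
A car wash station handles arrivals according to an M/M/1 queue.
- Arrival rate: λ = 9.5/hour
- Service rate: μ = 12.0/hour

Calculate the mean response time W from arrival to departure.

First, compute utilization: ρ = λ/μ = 9.5/12.0 = 0.7917
For M/M/1: W = 1/(μ-λ)
W = 1/(12.0-9.5) = 1/2.50
W = 0.4000 hours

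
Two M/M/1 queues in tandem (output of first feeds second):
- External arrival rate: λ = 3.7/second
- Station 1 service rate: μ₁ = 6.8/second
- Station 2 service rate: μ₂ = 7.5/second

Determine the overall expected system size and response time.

By Jackson's theorem, each station behaves as independent M/M/1.
Station 1: ρ₁ = 3.7/6.8 = 0.5441, L₁ = ρ₁/(1-ρ₁) = λ/(μ₁-λ) = 3.7/3.10 = 1.1935
Station 2: ρ₂ = 3.7/7.5 = 0.4933, L₂ = ρ₂/(1-ρ₂) = λ/(μ₂-λ) = 3.7/3.80 = 0.9737
Total: L = L₁ + L₂ = 1.1935 + 0.9737 = 2.1672
W = L/λ = 2.1672/3.7 = 0.5857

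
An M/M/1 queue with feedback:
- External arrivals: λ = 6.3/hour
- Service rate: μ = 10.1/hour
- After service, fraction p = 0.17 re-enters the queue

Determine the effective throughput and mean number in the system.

Effective arrival rate: λ_eff = λ/(1-p) = 6.3/(1-0.17) = 6.3/0.83 = 7.5904
ρ = λ_eff/μ = 7.5904/10.1 = 0.75152
L = ρ/(1-ρ) = 0.75152/(1-0.75152) = 3.0245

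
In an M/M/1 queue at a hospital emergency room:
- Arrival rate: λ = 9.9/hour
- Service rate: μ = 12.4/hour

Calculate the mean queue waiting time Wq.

First, compute utilization: ρ = λ/μ = 9.9/12.4 = 0.7984
For M/M/1: Wq = λ/(μ(μ-λ))
Wq = 9.9/(12.4 × (12.4-9.9))
Wq = 9.9/(12.4 × 2.50)
Wq = 0.3194 hours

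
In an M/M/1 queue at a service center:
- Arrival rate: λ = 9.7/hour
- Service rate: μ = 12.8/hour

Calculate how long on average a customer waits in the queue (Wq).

First, compute utilization: ρ = λ/μ = 9.7/12.8 = 0.7578
For M/M/1: Wq = λ/(μ(μ-λ))
Wq = 9.7/(12.8 × (12.8-9.7))
Wq = 9.7/(12.8 × 3.10)
Wq = 0.2445 hours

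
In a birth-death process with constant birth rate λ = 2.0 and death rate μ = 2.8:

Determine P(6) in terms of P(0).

For constant rates: P(n)/P(0) = (λ/μ)^n
P(6)/P(0) = (2.0/2.8)^6 = 0.7143^6 = 0.1328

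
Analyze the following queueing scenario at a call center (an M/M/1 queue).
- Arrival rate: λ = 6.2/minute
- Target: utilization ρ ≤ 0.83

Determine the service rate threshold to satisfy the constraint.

ρ = λ/μ, so μ = λ/ρ
μ ≥ 6.2/0.83 = 7.4699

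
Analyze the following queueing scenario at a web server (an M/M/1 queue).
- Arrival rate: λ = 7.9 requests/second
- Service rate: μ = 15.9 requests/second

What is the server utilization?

Server utilization: ρ = λ/μ
ρ = 7.9/15.9 = 0.4969
The server is busy 49.69% of the time.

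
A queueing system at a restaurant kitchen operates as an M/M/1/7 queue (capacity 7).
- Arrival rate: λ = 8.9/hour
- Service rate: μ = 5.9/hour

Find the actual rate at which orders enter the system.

ρ = λ/μ = 8.9/5.9 = 1.5085
P₀ = (1-ρ)/(1-ρ^(K+1)) = (1-1.5085)/(1-1.5085^8) = -0.5085/-25.8141 = 0.01970
P_K = P₀×ρ^K = 0.0196986 × 1.5085^7 = 0.0196986 × 17.7753 = 0.3501
λ_eff = λ(1-P_K) = 8.9 × (1 - 0.35014) = 8.9 × 0.64986 = 5.7838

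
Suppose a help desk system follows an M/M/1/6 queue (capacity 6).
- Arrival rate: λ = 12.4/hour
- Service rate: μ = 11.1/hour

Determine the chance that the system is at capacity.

ρ = λ/μ = 12.4/11.1 = 1.117117
P₀ = (1-ρ)/(1-ρ^(K+1)) = (1-1.117117)/(1-1.117117^7) = -0.11712/-1.1712 = 0.1000
P_K = P₀×ρ^K = 0.1000 × 1.117117^6 = 0.1000 × 1.9435 = 0.1944
Blocking probability = 19.44%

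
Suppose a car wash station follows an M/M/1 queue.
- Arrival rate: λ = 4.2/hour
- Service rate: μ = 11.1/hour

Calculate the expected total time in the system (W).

First, compute utilization: ρ = λ/μ = 4.2/11.1 = 0.3784
For M/M/1: W = 1/(μ-λ)
W = 1/(11.1-4.2) = 1/6.90
W = 0.1449 hours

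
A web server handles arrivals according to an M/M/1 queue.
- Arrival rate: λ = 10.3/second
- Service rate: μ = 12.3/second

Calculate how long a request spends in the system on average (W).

First, compute utilization: ρ = λ/μ = 10.3/12.3 = 0.8374
For M/M/1: W = 1/(μ-λ)
W = 1/(12.3-10.3) = 1/2.00
W = 0.5000 seconds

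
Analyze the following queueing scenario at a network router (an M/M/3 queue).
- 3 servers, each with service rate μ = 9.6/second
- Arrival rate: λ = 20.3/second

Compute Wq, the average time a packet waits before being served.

Traffic intensity: ρ = λ/(cμ) = 20.3/(3×9.6) = 0.7049
Since ρ = 0.7049 < 1, system is stable.
Offered load a = λ/μ = cρ = 20.3/9.6 = 2.1146
P₀ = [ Σₙ₌₀^2 aⁿ/n! + a^3/(3!(1-ρ)) ]⁻¹
Σ = a^0/0! + a^1/1! + a^2/2! = 1.0000 + 2.1146 + 2.2357 = 5.3503
a^3/(3!(1-ρ)) = 9.45528/(6 × 0.295139) = 5.3395
P₀ = 1/(5.3503 + 5.3395) = 0.09355
Lq = P₀·a^3·ρ / (3!(1-ρ)²) = 0.093547 × 9.4553 × 0.70486 / (6 × 0.087107) = 1.1929
Wq = Lq/λ = 1.1929/20.3 = 0.05876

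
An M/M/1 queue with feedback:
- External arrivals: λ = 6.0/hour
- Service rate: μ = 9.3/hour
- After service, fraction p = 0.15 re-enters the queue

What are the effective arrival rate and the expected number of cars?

Effective arrival rate: λ_eff = λ/(1-p) = 6.0/(1-0.15) = 6.0/0.85 = 7.05882
ρ = λ_eff/μ = 7.05882/9.3 = 0.759013
L = ρ/(1-ρ) = 0.759013/(1-0.759013) = 3.1496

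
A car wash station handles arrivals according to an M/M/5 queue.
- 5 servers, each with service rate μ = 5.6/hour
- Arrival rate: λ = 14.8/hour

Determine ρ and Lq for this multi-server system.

Traffic intensity: ρ = λ/(cμ) = 14.8/(5×5.6) = 0.5286
Since ρ = 0.5286 < 1, system is stable.
Offered load a = λ/μ = cρ = 14.8/5.6 = 2.6429
P₀ = [ Σₙ₌₀^4 aⁿ/n! + a^5/(5!(1-ρ)) ]⁻¹
Σ = a^0/0! + a^1/1! + a^2/2! + a^3/3! + a^4/4! = 1.0000 + 2.6429 + 3.4923 + 3.0766 + 2.0327 = 12.2445
a^5/(5!(1-ρ)) = 128.9343/(120 × 0.47143) = 2.2791
P₀ = 1/(12.2445 + 2.2791) = 0.06885
Lq = P₀·a^5·ρ / (5!(1-ρ)²) = 0.0688531 × 128.9343 × 0.528571 / (120 × 0.222245) = 0.1759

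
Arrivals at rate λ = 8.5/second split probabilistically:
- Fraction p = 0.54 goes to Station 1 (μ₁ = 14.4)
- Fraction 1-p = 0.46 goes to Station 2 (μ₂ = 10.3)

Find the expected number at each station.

Effective rates: λ₁ = 8.5×0.54 = 4.59, λ₂ = 8.5×0.46 = 3.91
Station 1: ρ₁ = 4.59/14.4 = 0.31875, L₁ = ρ₁/(1-ρ₁) = 0.31875/(1-0.31875) = 0.4679
Station 2: ρ₂ = 3.91/10.3 = 0.3796, L₂ = ρ₂/(1-ρ₂) = 0.3796/(1-0.3796) = 0.6119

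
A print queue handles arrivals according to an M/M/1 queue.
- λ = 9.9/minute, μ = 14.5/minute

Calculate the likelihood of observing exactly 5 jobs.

ρ = λ/μ = 9.9/14.5 = 0.68276
P(n) = (1-ρ)ρⁿ
P(5) = (1-0.68276) × 0.68276^5
P(5) = 0.3172 × 0.1484
P(5) = 0.04707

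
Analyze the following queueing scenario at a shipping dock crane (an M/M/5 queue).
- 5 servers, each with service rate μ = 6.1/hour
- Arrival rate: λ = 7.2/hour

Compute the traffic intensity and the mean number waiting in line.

Traffic intensity: ρ = λ/(cμ) = 7.2/(5×6.1) = 0.2361
Since ρ = 0.2361 < 1, system is stable.
Offered load a = λ/μ = cρ = 7.2/6.1 = 1.1803
P₀ = [ Σₙ₌₀^4 aⁿ/n! + a^5/(5!(1-ρ)) ]⁻¹
Σ = a^0/0! + a^1/1! + a^2/2! + a^3/3! + a^4/4! = 1.0000 + 1.1803 + 0.6966 + 0.2741 + 0.08087 = 3.2319
a^5/(5!(1-ρ)) = 2.2909/(120 × 0.7639) = 0.02499
P₀ = 1/(3.2319 + 0.02499) = 0.3070
Lq = P₀·a^5·ρ / (5!(1-ρ)²) = 0.3070 × 2.2909 × 0.2361 / (120 × 0.5836) = 0.002371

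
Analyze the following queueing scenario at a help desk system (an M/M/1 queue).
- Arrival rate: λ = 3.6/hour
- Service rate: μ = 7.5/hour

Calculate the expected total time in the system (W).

First, compute utilization: ρ = λ/μ = 3.6/7.5 = 0.4800
For M/M/1: W = 1/(μ-λ)
W = 1/(7.5-3.6) = 1/3.90
W = 0.2564 hours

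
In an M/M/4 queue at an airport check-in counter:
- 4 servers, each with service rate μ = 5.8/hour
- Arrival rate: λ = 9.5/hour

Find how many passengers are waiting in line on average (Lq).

Traffic intensity: ρ = λ/(cμ) = 9.5/(4×5.8) = 0.4095
Since ρ = 0.4095 < 1, system is stable.
Offered load a = λ/μ = cρ = 9.5/5.8 = 1.6379
P₀ = [ Σₙ₌₀^3 aⁿ/n! + a^4/(4!(1-ρ)) ]⁻¹
Σ = a^0/0! + a^1/1! + a^2/2! + a^3/3! = 1.0000 + 1.6379 + 1.3414 + 0.7324 = 4.7117
a^4/(4!(1-ρ)) = 7.1975/(24 × 0.5905) = 0.5079
P₀ = 1/(4.7117 + 0.5079) = 0.1916
Lq = P₀·a^4·ρ / (4!(1-ρ)²) = 0.19159 × 7.1975 × 0.40948 / (24 × 0.34871) = 0.06747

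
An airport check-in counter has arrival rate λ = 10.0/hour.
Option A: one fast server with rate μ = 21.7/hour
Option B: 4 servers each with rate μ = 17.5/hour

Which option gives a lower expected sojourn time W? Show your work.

Option A: single server μ = 21.7 (M/M/1)
  ρ_A = 10.0/21.7 = 0.4608
  W_A = 1/(μ-λ) = 1/(21.7-10.0) = 1/11.70 = 0.08547

Option B: 4 servers μ = 17.5 (M/M/4)
  ρ_B = λ/(cμ) = 10.0/(4×17.5) = 0.1429
  Offered load a = λ/μ = cρ = 10.0/17.5 = 0.5714
  P₀ = [ Σₙ₌₀^3 aⁿ/n! + a^4/(4!(1-ρ)) ]⁻¹
  Σ = a^0/0! + a^1/1! + a^2/2! + a^3/3! = 1.0000 + 0.5714 + 0.1633 + 0.03110 = 1.7658
  a^4/(4!(1-ρ)) = 0.10662/(24 × 0.85714) = 0.005183
  P₀ = 1/(1.7658 + 0.005183) = 0.5647
  Lq = P₀·a^4·ρ / (4!(1-ρ)²) = 0.5647 × 0.1066 × 0.1429 / (24 × 0.7347) = 0.0004878
  Wq_B = Lq/λ = 0.0004878/10.0 = 0.00004878
  W_B = Wq_B + 1/μ = 0.00004878 + 0.05714 = 0.05719

Since W_B = 0.05719 < W_A = 0.08547, Option B (multiple servers) has the shorter time in system.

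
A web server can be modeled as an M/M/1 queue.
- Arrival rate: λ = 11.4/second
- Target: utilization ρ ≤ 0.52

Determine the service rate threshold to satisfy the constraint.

ρ = λ/μ, so μ = λ/ρ
μ ≥ 11.4/0.52 = 21.9231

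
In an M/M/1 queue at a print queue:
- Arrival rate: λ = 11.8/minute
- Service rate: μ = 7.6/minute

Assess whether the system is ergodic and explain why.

Stability requires ρ = λ/(cμ) < 1
ρ = 11.8/(1 × 7.6) = 11.8/7.60 = 1.5526
Since 1.5526 ≥ 1, the system is UNSTABLE.
Queue grows without bound. Need μ > λ = 11.8.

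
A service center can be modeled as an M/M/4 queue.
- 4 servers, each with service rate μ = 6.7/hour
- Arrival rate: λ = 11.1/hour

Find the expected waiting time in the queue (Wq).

Traffic intensity: ρ = λ/(cμ) = 11.1/(4×6.7) = 0.4142
Since ρ = 0.4142 < 1, system is stable.
Offered load a = λ/μ = cρ = 11.1/6.7 = 1.6567
P₀ = [ Σₙ₌₀^3 aⁿ/n! + a^4/(4!(1-ρ)) ]⁻¹
Σ = a^0/0! + a^1/1! + a^2/2! + a^3/3! = 1.00000 + 1.65672 + 1.37235 + 0.757867 = 4.7869
a^4/(4!(1-ρ)) = 7.5334/(24 × 0.5858) = 0.5358
P₀ = 1/(4.7869 + 0.5358) = 0.1879
Lq = P₀·a^4·ρ / (4!(1-ρ)²) = 0.18787 × 7.5334 × 0.41418 / (24 × 0.34319) = 0.07117
Wq = Lq/λ = 0.07117/11.1 = 0.006412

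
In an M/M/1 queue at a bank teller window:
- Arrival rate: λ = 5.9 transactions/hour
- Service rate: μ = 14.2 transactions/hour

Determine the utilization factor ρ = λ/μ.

Server utilization: ρ = λ/μ
ρ = 5.9/14.2 = 0.4155
The server is busy 41.55% of the time.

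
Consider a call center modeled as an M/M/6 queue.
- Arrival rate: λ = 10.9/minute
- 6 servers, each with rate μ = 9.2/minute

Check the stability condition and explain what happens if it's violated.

Stability requires ρ = λ/(cμ) < 1
ρ = 10.9/(6 × 9.2) = 10.9/55.20 = 0.1975
Since 0.1975 < 1, the system is STABLE.
The servers are busy 19.75% of the time.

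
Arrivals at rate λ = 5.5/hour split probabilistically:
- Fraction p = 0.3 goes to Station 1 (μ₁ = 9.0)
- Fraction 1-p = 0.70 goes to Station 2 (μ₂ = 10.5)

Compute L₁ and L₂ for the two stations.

Effective rates: λ₁ = 5.5×0.3 = 1.65, λ₂ = 5.5×0.70 = 3.85
Station 1: ρ₁ = 1.65/9.0 = 0.18333, L₁ = ρ₁/(1-ρ₁) = 0.18333/(1-0.18333) = 0.2245
Station 2: ρ₂ = 3.85/10.5 = 0.366667, L₂ = ρ₂/(1-ρ₂) = 0.366667/(1-0.366667) = 0.5789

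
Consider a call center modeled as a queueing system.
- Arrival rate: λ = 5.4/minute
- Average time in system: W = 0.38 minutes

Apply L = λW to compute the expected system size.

Little's Law: L = λW
L = 5.4 × 0.38 = 2.0520 calls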